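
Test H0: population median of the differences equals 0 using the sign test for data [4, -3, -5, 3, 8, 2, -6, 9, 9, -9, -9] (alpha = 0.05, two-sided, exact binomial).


Step 1: Discard zero differences. Original n = 11; n_eff = number of nonzero differences = 11.
Nonzero differences (with sign): +4, -3, -5, +3, +8, +2, -6, +9, +9, -9, -9
Step 2: Count signs: positive = 6, negative = 5.
Step 3: Under H0: P(positive) = 0.5, so the number of positives S ~ Bin(11, 0.5).
Step 4: Two-sided exact p-value = sum of Bin(11,0.5) probabilities at or below the observed probability = 1.000000.
Step 5: alpha = 0.05. fail to reject H0.

n_eff = 11, pos = 6, neg = 5, p = 1.000000, fail to reject H0.


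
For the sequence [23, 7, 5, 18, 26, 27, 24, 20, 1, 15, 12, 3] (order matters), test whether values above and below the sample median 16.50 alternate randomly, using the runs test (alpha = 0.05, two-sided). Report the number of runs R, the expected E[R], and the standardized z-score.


Step 1: Compute median = 16.50; label A = above, B = below.
Labels in order: ABBAAAAABBBB  (n_A = 6, n_B = 6)
Step 2: Count runs R = 4.
Step 3: Under H0 (random ordering), E[R] = 2*n_A*n_B/(n_A+n_B) + 1 = 2*6*6/12 + 1 = 7.0000.
        Var[R] = 2*n_A*n_B*(2*n_A*n_B - n_A - n_B) / ((n_A+n_B)^2 * (n_A+n_B-1)) = 4320/1584 = 2.7273.
        SD[R] = 1.6514.
Step 4: Continuity-corrected z = (R + 0.5 - E[R]) / SD[R] = (4 + 0.5 - 7.0000) / 1.6514 = -1.5138.
Step 5: Two-sided p-value via normal approximation = 2*(1 - Phi(|z|)) = 0.130070.
Step 6: alpha = 0.05. fail to reject H0.

R = 4, z = -1.5138, p = 0.130070, fail to reject H0.


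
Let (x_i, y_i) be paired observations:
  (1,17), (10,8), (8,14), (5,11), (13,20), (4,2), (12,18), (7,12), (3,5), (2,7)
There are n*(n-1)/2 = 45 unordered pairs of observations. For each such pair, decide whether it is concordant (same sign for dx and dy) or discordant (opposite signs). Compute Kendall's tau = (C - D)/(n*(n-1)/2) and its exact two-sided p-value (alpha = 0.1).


Step 1: Enumerate the 45 unordered pairs (i,j) with i<j and classify each by sign(x_j-x_i) * sign(y_j-y_i).
  (1,2):dx=+9,dy=-9->D; (1,3):dx=+7,dy=-3->D; (1,4):dx=+4,dy=-6->D; (1,5):dx=+12,dy=+3->C
  (1,6):dx=+3,dy=-15->D; (1,7):dx=+11,dy=+1->C; (1,8):dx=+6,dy=-5->D; (1,9):dx=+2,dy=-12->D
  (1,10):dx=+1,dy=-10->D; (2,3):dx=-2,dy=+6->D; (2,4):dx=-5,dy=+3->D; (2,5):dx=+3,dy=+12->C
  (2,6):dx=-6,dy=-6->C; (2,7):dx=+2,dy=+10->C; (2,8):dx=-3,dy=+4->D; (2,9):dx=-7,dy=-3->C
  (2,10):dx=-8,dy=-1->C; (3,4):dx=-3,dy=-3->C; (3,5):dx=+5,dy=+6->C; (3,6):dx=-4,dy=-12->C
  (3,7):dx=+4,dy=+4->C; (3,8):dx=-1,dy=-2->C; (3,9):dx=-5,dy=-9->C; (3,10):dx=-6,dy=-7->C
  (4,5):dx=+8,dy=+9->C; (4,6):dx=-1,dy=-9->C; (4,7):dx=+7,dy=+7->C; (4,8):dx=+2,dy=+1->C
  (4,9):dx=-2,dy=-6->C; (4,10):dx=-3,dy=-4->C; (5,6):dx=-9,dy=-18->C; (5,7):dx=-1,dy=-2->C
  (5,8):dx=-6,dy=-8->C; (5,9):dx=-10,dy=-15->C; (5,10):dx=-11,dy=-13->C; (6,7):dx=+8,dy=+16->C
  (6,8):dx=+3,dy=+10->C; (6,9):dx=-1,dy=+3->D; (6,10):dx=-2,dy=+5->D; (7,8):dx=-5,dy=-6->C
  (7,9):dx=-9,dy=-13->C; (7,10):dx=-10,dy=-11->C; (8,9):dx=-4,dy=-7->C; (8,10):dx=-5,dy=-5->C
  (9,10):dx=-1,dy=+2->D
Step 2: C = 32, D = 13, total pairs = 45.
Step 3: tau = (C - D)/(n(n-1)/2) = (32 - 13)/45 = 0.422222.
Step 4: Exact two-sided p-value (enumerate n! = 3628800 permutations of y under H0): p = 0.108313.
Step 5: alpha = 0.1. fail to reject H0.

tau_b = 0.4222 (C=32, D=13), p = 0.108313, fail to reject H0.


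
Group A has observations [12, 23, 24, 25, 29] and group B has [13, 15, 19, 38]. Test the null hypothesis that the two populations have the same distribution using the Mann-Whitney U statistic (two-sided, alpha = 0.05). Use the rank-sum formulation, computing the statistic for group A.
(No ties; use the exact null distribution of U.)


Step 1: Combine and sort all 9 observations; assign midranks.
sorted (value, group): (12,X), (13,Y), (15,Y), (19,Y), (23,X), (24,X), (25,X), (29,X), (38,Y)
ranks: 12->1, 13->2, 15->3, 19->4, 23->5, 24->6, 25->7, 29->8, 38->9
Step 2: Rank sum for X: R1 = 1 + 5 + 6 + 7 + 8 = 27.
Step 3: U_X = R1 - n1(n1+1)/2 = 27 - 5*6/2 = 27 - 15 = 12.
       U_Y = n1*n2 - U_X = 20 - 12 = 8.
Step 4: No ties, so the exact null distribution of U (based on enumerating the C(9,5) = 126 equally likely rank assignments) gives the two-sided p-value.
Step 5: p-value = 0.730159; compare to alpha = 0.05. fail to reject H0.

U_X = 12, p = 0.730159, fail to reject H0 at alpha = 0.05.


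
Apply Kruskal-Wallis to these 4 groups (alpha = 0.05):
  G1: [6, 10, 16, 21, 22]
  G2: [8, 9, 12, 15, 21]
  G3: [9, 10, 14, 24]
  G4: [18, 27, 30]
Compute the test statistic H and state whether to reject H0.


Step 1: Combine all N = 17 observations and assign midranks.
sorted (value, group, rank): (6,G1,1), (8,G2,2), (9,G2,3.5), (9,G3,3.5), (10,G1,5.5), (10,G3,5.5), (12,G2,7), (14,G3,8), (15,G2,9), (16,G1,10), (18,G4,11), (21,G1,12.5), (21,G2,12.5), (22,G1,14), (24,G3,15), (27,G4,16), (30,G4,17)
Step 2: Sum ranks within each group.
R_1 = 43 (n_1 = 5)
R_2 = 34 (n_2 = 5)
R_3 = 32 (n_3 = 4)
R_4 = 44 (n_4 = 3)
Step 3: H = 12/(N(N+1)) * sum(R_i^2/n_i) - 3(N+1)
     = 12/(17*18) * (43^2/5 + 34^2/5 + 32^2/4 + 44^2/3) - 3*18
     = 0.039216 * 1502.33 - 54
     = 4.915033.
Step 4: Ties present; correction factor C = 1 - 18/(17^3 - 17) = 0.996324. Corrected H = 4.915033 / 0.996324 = 4.933169.
Step 5: Under H0, H ~ chi^2(3); p-value = 0.176757.
Step 6: alpha = 0.05. fail to reject H0.

H = 4.9332, df = 3, p = 0.176757, fail to reject H0.


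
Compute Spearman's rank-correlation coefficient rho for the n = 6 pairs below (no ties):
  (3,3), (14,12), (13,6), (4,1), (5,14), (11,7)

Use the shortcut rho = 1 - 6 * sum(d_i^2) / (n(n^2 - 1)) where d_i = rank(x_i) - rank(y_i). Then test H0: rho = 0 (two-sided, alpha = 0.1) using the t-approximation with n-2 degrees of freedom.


Step 1: Rank x and y separately (midranks; no ties here).
rank(x): 3->1, 14->6, 13->5, 4->2, 5->3, 11->4
rank(y): 3->2, 12->5, 6->3, 1->1, 14->6, 7->4
Step 2: d_i = R_x(i) - R_y(i); compute d_i^2.
  (1-2)^2=1, (6-5)^2=1, (5-3)^2=4, (2-1)^2=1, (3-6)^2=9, (4-4)^2=0
sum(d^2) = 16.
Step 3: rho = 1 - 6*16 / (6*(6^2 - 1)) = 1 - 96/210 = 0.542857.
Step 4: Under H0, t = rho * sqrt((n-2)/(1-rho^2)) = 1.2928 ~ t(4).
Step 5: Two-sided p-value from the t-distribution with 4 df = 0.265703.
Step 6: alpha = 0.1. fail to reject H0.

rho = 0.5429, p = 0.265703, fail to reject H0 at alpha = 0.1.


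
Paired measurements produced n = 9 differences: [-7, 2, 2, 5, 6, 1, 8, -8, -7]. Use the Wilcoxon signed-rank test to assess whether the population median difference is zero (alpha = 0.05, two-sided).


Step 1: Drop any zero differences (none here) and take |d_i|.
|d| = [7, 2, 2, 5, 6, 1, 8, 8, 7]
Step 2: Midrank |d_i| (ties get averaged ranks).
ranks: |7|->6.5, |2|->2.5, |2|->2.5, |5|->4, |6|->5, |1|->1, |8|->8.5, |8|->8.5, |7|->6.5
Step 3: Attach original signs; sum ranks with positive sign and with negative sign.
W+ = 2.5 + 2.5 + 4 + 5 + 1 + 8.5 = 23.5
W- = 6.5 + 8.5 + 6.5 = 21.5
(Check: W+ + W- = 45 should equal n(n+1)/2 = 45.)
Step 4: Test statistic W = min(W+, W-) = 21.5.
Step 5: Ties in |d|, so use the tie-corrected normal approximation.
        E[W] = n(n+1)/4 = 9*10/4 = 22.5.
        Tie groups: |d|=2 (t=2), |d|=7 (t=2), |d|=8 (t=2); sum(t^3 - t) = 18.
        Var[W] = n(n+1)(2n+1)/24 - sum(t^3-t)/48 = 1710/24 - 18/48 = 70.875.
        z = (W - E[W]) / sqrt(Var[W]) = (21.5 - 22.5) / 8.4187 = -0.1188.
        Two-sided p = 2*Phi(z) = 0.905447.
Step 6: alpha = 0.05. fail to reject H0.

W+ = 23.5, W- = 21.5, W = min = 21.5, p = 0.905447, fail to reject H0.


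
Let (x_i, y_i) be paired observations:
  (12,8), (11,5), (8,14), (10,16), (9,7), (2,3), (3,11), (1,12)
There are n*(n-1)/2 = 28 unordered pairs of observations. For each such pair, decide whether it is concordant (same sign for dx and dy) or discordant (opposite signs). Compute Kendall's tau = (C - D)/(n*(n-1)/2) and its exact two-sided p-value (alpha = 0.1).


Step 1: Enumerate the 28 unordered pairs (i,j) with i<j and classify each by sign(x_j-x_i) * sign(y_j-y_i).
  (1,2):dx=-1,dy=-3->C; (1,3):dx=-4,dy=+6->D; (1,4):dx=-2,dy=+8->D; (1,5):dx=-3,dy=-1->C
  (1,6):dx=-10,dy=-5->C; (1,7):dx=-9,dy=+3->D; (1,8):dx=-11,dy=+4->D; (2,3):dx=-3,dy=+9->D
  (2,4):dx=-1,dy=+11->D; (2,5):dx=-2,dy=+2->D; (2,6):dx=-9,dy=-2->C; (2,7):dx=-8,dy=+6->D
  (2,8):dx=-10,dy=+7->D; (3,4):dx=+2,dy=+2->C; (3,5):dx=+1,dy=-7->D; (3,6):dx=-6,dy=-11->C
  (3,7):dx=-5,dy=-3->C; (3,8):dx=-7,dy=-2->C; (4,5):dx=-1,dy=-9->C; (4,6):dx=-8,dy=-13->C
  (4,7):dx=-7,dy=-5->C; (4,8):dx=-9,dy=-4->C; (5,6):dx=-7,dy=-4->C; (5,7):dx=-6,dy=+4->D
  (5,8):dx=-8,dy=+5->D; (6,7):dx=+1,dy=+8->C; (6,8):dx=-1,dy=+9->D; (7,8):dx=-2,dy=+1->D
Step 2: C = 14, D = 14, total pairs = 28.
Step 3: tau = (C - D)/(n(n-1)/2) = (14 - 14)/28 = 0.000000.
Step 4: Exact two-sided p-value (enumerate n! = 40320 permutations of y under H0): p = 1.000000.
Step 5: alpha = 0.1. fail to reject H0.

tau_b = 0.0000 (C=14, D=14), p = 1.000000, fail to reject H0.


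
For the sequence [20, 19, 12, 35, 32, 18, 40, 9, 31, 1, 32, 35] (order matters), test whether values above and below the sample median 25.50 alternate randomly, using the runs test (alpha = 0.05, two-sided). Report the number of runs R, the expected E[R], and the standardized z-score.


Step 1: Compute median = 25.50; label A = above, B = below.
Labels in order: BBBAABABABAA  (n_A = 6, n_B = 6)
Step 2: Count runs R = 8.
Step 3: Under H0 (random ordering), E[R] = 2*n_A*n_B/(n_A+n_B) + 1 = 2*6*6/12 + 1 = 7.0000.
        Var[R] = 2*n_A*n_B*(2*n_A*n_B - n_A - n_B) / ((n_A+n_B)^2 * (n_A+n_B-1)) = 4320/1584 = 2.7273.
        SD[R] = 1.6514.
Step 4: Continuity-corrected z = (R - 0.5 - E[R]) / SD[R] = (8 - 0.5 - 7.0000) / 1.6514 = 0.3028.
Step 5: Two-sided p-value via normal approximation = 2*(1 - Phi(|z|)) = 0.762069.
Step 6: alpha = 0.05. fail to reject H0.

R = 8, z = 0.3028, p = 0.762069, fail to reject H0.


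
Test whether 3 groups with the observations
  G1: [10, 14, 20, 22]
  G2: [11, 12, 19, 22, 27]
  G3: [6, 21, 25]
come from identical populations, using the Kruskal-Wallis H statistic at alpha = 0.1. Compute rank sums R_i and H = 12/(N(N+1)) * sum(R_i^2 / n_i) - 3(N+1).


Step 1: Combine all N = 12 observations and assign midranks.
sorted (value, group, rank): (6,G3,1), (10,G1,2), (11,G2,3), (12,G2,4), (14,G1,5), (19,G2,6), (20,G1,7), (21,G3,8), (22,G1,9.5), (22,G2,9.5), (25,G3,11), (27,G2,12)
Step 2: Sum ranks within each group.
R_1 = 23.5 (n_1 = 4)
R_2 = 34.5 (n_2 = 5)
R_3 = 20 (n_3 = 3)
Step 3: H = 12/(N(N+1)) * sum(R_i^2/n_i) - 3(N+1)
     = 12/(12*13) * (23.5^2/4 + 34.5^2/5 + 20^2/3) - 3*13
     = 0.076923 * 509.446 - 39
     = 0.188141.
Step 4: Ties present; correction factor C = 1 - 6/(12^3 - 12) = 0.996503. Corrected H = 0.188141 / 0.996503 = 0.188801.
Step 5: Under H0, H ~ chi^2(2); p-value = 0.909918.
Step 6: alpha = 0.1. fail to reject H0.

H = 0.1888, df = 2, p = 0.909918, fail to reject H0.


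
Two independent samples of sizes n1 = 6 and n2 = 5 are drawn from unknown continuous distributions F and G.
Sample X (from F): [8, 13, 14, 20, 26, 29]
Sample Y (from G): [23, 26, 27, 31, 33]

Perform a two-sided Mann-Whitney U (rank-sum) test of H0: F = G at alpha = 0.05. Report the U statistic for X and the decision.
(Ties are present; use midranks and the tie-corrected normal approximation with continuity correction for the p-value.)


Step 1: Combine and sort all 11 observations; assign midranks.
sorted (value, group): (8,X), (13,X), (14,X), (20,X), (23,Y), (26,X), (26,Y), (27,Y), (29,X), (31,Y), (33,Y)
ranks: 8->1, 13->2, 14->3, 20->4, 23->5, 26->6.5, 26->6.5, 27->8, 29->9, 31->10, 33->11
Step 2: Rank sum for X: R1 = 1 + 2 + 3 + 4 + 6.5 + 9 = 25.5.
Step 3: U_X = R1 - n1(n1+1)/2 = 25.5 - 6*7/2 = 25.5 - 21 = 4.5.
       U_Y = n1*n2 - U_X = 30 - 4.5 = 25.5.
Step 4: Ties are present, so use the tie-corrected normal approximation (with continuity correction) for the p-value.
Step 5: p-value = 0.067264; compare to alpha = 0.05. fail to reject H0.

U_X = 4.5, p = 0.067264, fail to reject H0 at alpha = 0.05.


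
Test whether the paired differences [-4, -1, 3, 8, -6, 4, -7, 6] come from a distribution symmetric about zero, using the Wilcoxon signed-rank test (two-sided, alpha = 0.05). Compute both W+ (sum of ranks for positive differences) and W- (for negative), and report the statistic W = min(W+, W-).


Step 1: Drop any zero differences (none here) and take |d_i|.
|d| = [4, 1, 3, 8, 6, 4, 7, 6]
Step 2: Midrank |d_i| (ties get averaged ranks).
ranks: |4|->3.5, |1|->1, |3|->2, |8|->8, |6|->5.5, |4|->3.5, |7|->7, |6|->5.5
Step 3: Attach original signs; sum ranks with positive sign and with negative sign.
W+ = 2 + 8 + 3.5 + 5.5 = 19
W- = 3.5 + 1 + 5.5 + 7 = 17
(Check: W+ + W- = 36 should equal n(n+1)/2 = 36.)
Step 4: Test statistic W = min(W+, W-) = 17.
Step 5: Ties in |d|, so use the tie-corrected normal approximation.
        E[W] = n(n+1)/4 = 8*9/4 = 18.
        Tie groups: |d|=4 (t=2), |d|=6 (t=2); sum(t^3 - t) = 12.
        Var[W] = n(n+1)(2n+1)/24 - sum(t^3-t)/48 = 1224/24 - 12/48 = 50.75.
        z = (W - E[W]) / sqrt(Var[W]) = (17 - 18) / 7.1239 = -0.1404.
        Two-sided p = 2*Phi(z) = 0.888366.
Step 6: alpha = 0.05. fail to reject H0.

W+ = 19, W- = 17, W = min = 17, p = 0.888366, fail to reject H0.


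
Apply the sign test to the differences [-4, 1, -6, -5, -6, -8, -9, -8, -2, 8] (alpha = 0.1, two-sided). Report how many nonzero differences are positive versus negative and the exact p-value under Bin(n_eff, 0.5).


Step 1: Discard zero differences. Original n = 10; n_eff = number of nonzero differences = 10.
Nonzero differences (with sign): -4, +1, -6, -5, -6, -8, -9, -8, -2, +8
Step 2: Count signs: positive = 2, negative = 8.
Step 3: Under H0: P(positive) = 0.5, so the number of positives S ~ Bin(10, 0.5).
Step 4: Two-sided exact p-value = sum of Bin(10,0.5) probabilities at or below the observed probability = 0.109375.
Step 5: alpha = 0.1. fail to reject H0.

n_eff = 10, pos = 2, neg = 8, p = 0.109375, fail to reject H0.


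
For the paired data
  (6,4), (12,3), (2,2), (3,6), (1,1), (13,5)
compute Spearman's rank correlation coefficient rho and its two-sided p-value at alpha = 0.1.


Step 1: Rank x and y separately (midranks; no ties here).
rank(x): 6->4, 12->5, 2->2, 3->3, 1->1, 13->6
rank(y): 4->4, 3->3, 2->2, 6->6, 1->1, 5->5
Step 2: d_i = R_x(i) - R_y(i); compute d_i^2.
  (4-4)^2=0, (5-3)^2=4, (2-2)^2=0, (3-6)^2=9, (1-1)^2=0, (6-5)^2=1
sum(d^2) = 14.
Step 3: rho = 1 - 6*14 / (6*(6^2 - 1)) = 1 - 84/210 = 0.600000.
Step 4: Under H0, t = rho * sqrt((n-2)/(1-rho^2)) = 1.5000 ~ t(4).
Step 5: Two-sided p-value from the t-distribution with 4 df = 0.208000.
Step 6: alpha = 0.1. fail to reject H0.

rho = 0.6000, p = 0.208000, fail to reject H0 at alpha = 0.1.


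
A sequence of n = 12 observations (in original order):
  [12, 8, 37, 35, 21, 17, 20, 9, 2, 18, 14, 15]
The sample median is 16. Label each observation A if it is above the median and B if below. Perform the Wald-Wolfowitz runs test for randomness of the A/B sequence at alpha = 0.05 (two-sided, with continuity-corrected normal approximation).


Step 1: Compute median = 16; label A = above, B = below.
Labels in order: BBAAAAABBABB  (n_A = 6, n_B = 6)
Step 2: Count runs R = 5.
Step 3: Under H0 (random ordering), E[R] = 2*n_A*n_B/(n_A+n_B) + 1 = 2*6*6/12 + 1 = 7.0000.
        Var[R] = 2*n_A*n_B*(2*n_A*n_B - n_A - n_B) / ((n_A+n_B)^2 * (n_A+n_B-1)) = 4320/1584 = 2.7273.
        SD[R] = 1.6514.
Step 4: Continuity-corrected z = (R + 0.5 - E[R]) / SD[R] = (5 + 0.5 - 7.0000) / 1.6514 = -0.9083.
Step 5: Two-sided p-value via normal approximation = 2*(1 - Phi(|z|)) = 0.363722.
Step 6: alpha = 0.05. fail to reject H0.

R = 5, z = -0.9083, p = 0.363722, fail to reject H0.


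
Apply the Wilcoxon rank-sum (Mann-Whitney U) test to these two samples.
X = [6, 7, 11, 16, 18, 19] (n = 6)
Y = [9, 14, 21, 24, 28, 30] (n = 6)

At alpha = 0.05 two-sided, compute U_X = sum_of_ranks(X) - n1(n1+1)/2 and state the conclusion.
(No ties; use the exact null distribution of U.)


Step 1: Combine and sort all 12 observations; assign midranks.
sorted (value, group): (6,X), (7,X), (9,Y), (11,X), (14,Y), (16,X), (18,X), (19,X), (21,Y), (24,Y), (28,Y), (30,Y)
ranks: 6->1, 7->2, 9->3, 11->4, 14->5, 16->6, 18->7, 19->8, 21->9, 24->10, 28->11, 30->12
Step 2: Rank sum for X: R1 = 1 + 2 + 4 + 6 + 7 + 8 = 28.
Step 3: U_X = R1 - n1(n1+1)/2 = 28 - 6*7/2 = 28 - 21 = 7.
       U_Y = n1*n2 - U_X = 36 - 7 = 29.
Step 4: No ties, so the exact null distribution of U (based on enumerating the C(12,6) = 924 equally likely rank assignments) gives the two-sided p-value.
Step 5: p-value = 0.093074; compare to alpha = 0.05. fail to reject H0.

U_X = 7, p = 0.093074, fail to reject H0 at alpha = 0.05.


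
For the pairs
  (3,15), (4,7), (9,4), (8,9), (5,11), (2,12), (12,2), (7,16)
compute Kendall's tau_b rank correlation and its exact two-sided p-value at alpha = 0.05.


Step 1: Enumerate the 28 unordered pairs (i,j) with i<j and classify each by sign(x_j-x_i) * sign(y_j-y_i).
  (1,2):dx=+1,dy=-8->D; (1,3):dx=+6,dy=-11->D; (1,4):dx=+5,dy=-6->D; (1,5):dx=+2,dy=-4->D
  (1,6):dx=-1,dy=-3->C; (1,7):dx=+9,dy=-13->D; (1,8):dx=+4,dy=+1->C; (2,3):dx=+5,dy=-3->D
  (2,4):dx=+4,dy=+2->C; (2,5):dx=+1,dy=+4->C; (2,6):dx=-2,dy=+5->D; (2,7):dx=+8,dy=-5->D
  (2,8):dx=+3,dy=+9->C; (3,4):dx=-1,dy=+5->D; (3,5):dx=-4,dy=+7->D; (3,6):dx=-7,dy=+8->D
  (3,7):dx=+3,dy=-2->D; (3,8):dx=-2,dy=+12->D; (4,5):dx=-3,dy=+2->D; (4,6):dx=-6,dy=+3->D
  (4,7):dx=+4,dy=-7->D; (4,8):dx=-1,dy=+7->D; (5,6):dx=-3,dy=+1->D; (5,7):dx=+7,dy=-9->D
  (5,8):dx=+2,dy=+5->C; (6,7):dx=+10,dy=-10->D; (6,8):dx=+5,dy=+4->C; (7,8):dx=-5,dy=+14->D
Step 2: C = 7, D = 21, total pairs = 28.
Step 3: tau = (C - D)/(n(n-1)/2) = (7 - 21)/28 = -0.500000.
Step 4: Exact two-sided p-value (enumerate n! = 40320 permutations of y under H0): p = 0.108681.
Step 5: alpha = 0.05. fail to reject H0.

tau_b = -0.5000 (C=7, D=21), p = 0.108681, fail to reject H0.


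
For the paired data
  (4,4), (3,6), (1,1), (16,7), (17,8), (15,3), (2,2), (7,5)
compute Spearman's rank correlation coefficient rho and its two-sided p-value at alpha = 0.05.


Step 1: Rank x and y separately (midranks; no ties here).
rank(x): 4->4, 3->3, 1->1, 16->7, 17->8, 15->6, 2->2, 7->5
rank(y): 4->4, 6->6, 1->1, 7->7, 8->8, 3->3, 2->2, 5->5
Step 2: d_i = R_x(i) - R_y(i); compute d_i^2.
  (4-4)^2=0, (3-6)^2=9, (1-1)^2=0, (7-7)^2=0, (8-8)^2=0, (6-3)^2=9, (2-2)^2=0, (5-5)^2=0
sum(d^2) = 18.
Step 3: rho = 1 - 6*18 / (8*(8^2 - 1)) = 1 - 108/504 = 0.785714.
Step 4: Under H0, t = rho * sqrt((n-2)/(1-rho^2)) = 3.1113 ~ t(6).
Step 5: Two-sided p-value from the t-distribution with 6 df = 0.020815.
Step 6: alpha = 0.05. reject H0.

rho = 0.7857, p = 0.020815, reject H0 at alpha = 0.05.


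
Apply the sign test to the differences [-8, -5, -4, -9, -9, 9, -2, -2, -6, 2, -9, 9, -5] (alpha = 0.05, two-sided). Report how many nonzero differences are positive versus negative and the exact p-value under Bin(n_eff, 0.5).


Step 1: Discard zero differences. Original n = 13; n_eff = number of nonzero differences = 13.
Nonzero differences (with sign): -8, -5, -4, -9, -9, +9, -2, -2, -6, +2, -9, +9, -5
Step 2: Count signs: positive = 3, negative = 10.
Step 3: Under H0: P(positive) = 0.5, so the number of positives S ~ Bin(13, 0.5).
Step 4: Two-sided exact p-value = sum of Bin(13,0.5) probabilities at or below the observed probability = 0.092285.
Step 5: alpha = 0.05. fail to reject H0.

n_eff = 13, pos = 3, neg = 10, p = 0.092285, fail to reject H0.


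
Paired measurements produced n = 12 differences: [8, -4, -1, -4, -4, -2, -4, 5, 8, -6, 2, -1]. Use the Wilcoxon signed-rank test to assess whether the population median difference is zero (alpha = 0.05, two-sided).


Step 1: Drop any zero differences (none here) and take |d_i|.
|d| = [8, 4, 1, 4, 4, 2, 4, 5, 8, 6, 2, 1]
Step 2: Midrank |d_i| (ties get averaged ranks).
ranks: |8|->11.5, |4|->6.5, |1|->1.5, |4|->6.5, |4|->6.5, |2|->3.5, |4|->6.5, |5|->9, |8|->11.5, |6|->10, |2|->3.5, |1|->1.5
Step 3: Attach original signs; sum ranks with positive sign and with negative sign.
W+ = 11.5 + 9 + 11.5 + 3.5 = 35.5
W- = 6.5 + 1.5 + 6.5 + 6.5 + 3.5 + 6.5 + 10 + 1.5 = 42.5
(Check: W+ + W- = 78 should equal n(n+1)/2 = 78.)
Step 4: Test statistic W = min(W+, W-) = 35.5.
Step 5: Ties in |d|, so use the tie-corrected normal approximation.
        E[W] = n(n+1)/4 = 12*13/4 = 39.
        Tie groups: |d|=1 (t=2), |d|=2 (t=2), |d|=4 (t=4), |d|=8 (t=2); sum(t^3 - t) = 78.
        Var[W] = n(n+1)(2n+1)/24 - sum(t^3-t)/48 = 3900/24 - 78/48 = 160.875.
        z = (W - E[W]) / sqrt(Var[W]) = (35.5 - 39) / 12.6837 = -0.2759.
        Two-sided p = 2*Phi(z) = 0.782590.
Step 6: alpha = 0.05. fail to reject H0.

W+ = 35.5, W- = 42.5, W = min = 35.5, p = 0.782590, fail to reject H0.


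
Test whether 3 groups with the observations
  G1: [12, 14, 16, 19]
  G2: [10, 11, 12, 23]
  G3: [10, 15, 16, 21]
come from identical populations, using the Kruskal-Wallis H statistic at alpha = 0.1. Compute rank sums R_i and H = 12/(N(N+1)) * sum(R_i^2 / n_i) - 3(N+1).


Step 1: Combine all N = 12 observations and assign midranks.
sorted (value, group, rank): (10,G2,1.5), (10,G3,1.5), (11,G2,3), (12,G1,4.5), (12,G2,4.5), (14,G1,6), (15,G3,7), (16,G1,8.5), (16,G3,8.5), (19,G1,10), (21,G3,11), (23,G2,12)
Step 2: Sum ranks within each group.
R_1 = 29 (n_1 = 4)
R_2 = 21 (n_2 = 4)
R_3 = 28 (n_3 = 4)
Step 3: H = 12/(N(N+1)) * sum(R_i^2/n_i) - 3(N+1)
     = 12/(12*13) * (29^2/4 + 21^2/4 + 28^2/4) - 3*13
     = 0.076923 * 516.5 - 39
     = 0.730769.
Step 4: Ties present; correction factor C = 1 - 18/(12^3 - 12) = 0.989510. Corrected H = 0.730769 / 0.989510 = 0.738516.
Step 5: Under H0, H ~ chi^2(2); p-value = 0.691247.
Step 6: alpha = 0.1. fail to reject H0.

H = 0.7385, df = 2, p = 0.691247, fail to reject H0.


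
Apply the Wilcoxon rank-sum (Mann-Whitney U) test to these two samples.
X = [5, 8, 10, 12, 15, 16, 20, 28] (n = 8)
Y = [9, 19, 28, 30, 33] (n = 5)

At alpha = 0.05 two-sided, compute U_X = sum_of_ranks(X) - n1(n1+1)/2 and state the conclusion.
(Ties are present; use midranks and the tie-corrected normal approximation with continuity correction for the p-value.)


Step 1: Combine and sort all 13 observations; assign midranks.
sorted (value, group): (5,X), (8,X), (9,Y), (10,X), (12,X), (15,X), (16,X), (19,Y), (20,X), (28,X), (28,Y), (30,Y), (33,Y)
ranks: 5->1, 8->2, 9->3, 10->4, 12->5, 15->6, 16->7, 19->8, 20->9, 28->10.5, 28->10.5, 30->12, 33->13
Step 2: Rank sum for X: R1 = 1 + 2 + 4 + 5 + 6 + 7 + 9 + 10.5 = 44.5.
Step 3: U_X = R1 - n1(n1+1)/2 = 44.5 - 8*9/2 = 44.5 - 36 = 8.5.
       U_Y = n1*n2 - U_X = 40 - 8.5 = 31.5.
Step 4: Ties are present, so use the tie-corrected normal approximation (with continuity correction) for the p-value.
Step 5: p-value = 0.106864; compare to alpha = 0.05. fail to reject H0.

U_X = 8.5, p = 0.106864, fail to reject H0 at alpha = 0.05.


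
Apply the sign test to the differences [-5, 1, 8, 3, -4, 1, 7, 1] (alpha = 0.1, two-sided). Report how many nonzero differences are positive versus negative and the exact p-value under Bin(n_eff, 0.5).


Step 1: Discard zero differences. Original n = 8; n_eff = number of nonzero differences = 8.
Nonzero differences (with sign): -5, +1, +8, +3, -4, +1, +7, +1
Step 2: Count signs: positive = 6, negative = 2.
Step 3: Under H0: P(positive) = 0.5, so the number of positives S ~ Bin(8, 0.5).
Step 4: Two-sided exact p-value = sum of Bin(8,0.5) probabilities at or below the observed probability = 0.289062.
Step 5: alpha = 0.1. fail to reject H0.

n_eff = 8, pos = 6, neg = 2, p = 0.289062, fail to reject H0.


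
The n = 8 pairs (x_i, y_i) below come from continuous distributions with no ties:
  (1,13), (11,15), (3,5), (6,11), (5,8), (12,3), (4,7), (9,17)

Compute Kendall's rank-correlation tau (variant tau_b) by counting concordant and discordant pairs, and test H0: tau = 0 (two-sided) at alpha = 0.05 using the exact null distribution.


Step 1: Enumerate the 28 unordered pairs (i,j) with i<j and classify each by sign(x_j-x_i) * sign(y_j-y_i).
  (1,2):dx=+10,dy=+2->C; (1,3):dx=+2,dy=-8->D; (1,4):dx=+5,dy=-2->D; (1,5):dx=+4,dy=-5->D
  (1,6):dx=+11,dy=-10->D; (1,7):dx=+3,dy=-6->D; (1,8):dx=+8,dy=+4->C; (2,3):dx=-8,dy=-10->C
  (2,4):dx=-5,dy=-4->C; (2,5):dx=-6,dy=-7->C; (2,6):dx=+1,dy=-12->D; (2,7):dx=-7,dy=-8->C
  (2,8):dx=-2,dy=+2->D; (3,4):dx=+3,dy=+6->C; (3,5):dx=+2,dy=+3->C; (3,6):dx=+9,dy=-2->D
  (3,7):dx=+1,dy=+2->C; (3,8):dx=+6,dy=+12->C; (4,5):dx=-1,dy=-3->C; (4,6):dx=+6,dy=-8->D
  (4,7):dx=-2,dy=-4->C; (4,8):dx=+3,dy=+6->C; (5,6):dx=+7,dy=-5->D; (5,7):dx=-1,dy=-1->C
  (5,8):dx=+4,dy=+9->C; (6,7):dx=-8,dy=+4->D; (6,8):dx=-3,dy=+14->D; (7,8):dx=+5,dy=+10->C
Step 2: C = 16, D = 12, total pairs = 28.
Step 3: tau = (C - D)/(n(n-1)/2) = (16 - 12)/28 = 0.142857.
Step 4: Exact two-sided p-value (enumerate n! = 40320 permutations of y under H0): p = 0.719544.
Step 5: alpha = 0.05. fail to reject H0.

tau_b = 0.1429 (C=16, D=12), p = 0.719544, fail to reject H0.


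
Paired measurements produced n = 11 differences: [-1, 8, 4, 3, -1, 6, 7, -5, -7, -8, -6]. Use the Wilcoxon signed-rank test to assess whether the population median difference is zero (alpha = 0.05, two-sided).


Step 1: Drop any zero differences (none here) and take |d_i|.
|d| = [1, 8, 4, 3, 1, 6, 7, 5, 7, 8, 6]
Step 2: Midrank |d_i| (ties get averaged ranks).
ranks: |1|->1.5, |8|->10.5, |4|->4, |3|->3, |1|->1.5, |6|->6.5, |7|->8.5, |5|->5, |7|->8.5, |8|->10.5, |6|->6.5
Step 3: Attach original signs; sum ranks with positive sign and with negative sign.
W+ = 10.5 + 4 + 3 + 6.5 + 8.5 = 32.5
W- = 1.5 + 1.5 + 5 + 8.5 + 10.5 + 6.5 = 33.5
(Check: W+ + W- = 66 should equal n(n+1)/2 = 66.)
Step 4: Test statistic W = min(W+, W-) = 32.5.
Step 5: Ties in |d|, so use the tie-corrected normal approximation.
        E[W] = n(n+1)/4 = 11*12/4 = 33.
        Tie groups: |d|=1 (t=2), |d|=6 (t=2), |d|=7 (t=2), |d|=8 (t=2); sum(t^3 - t) = 24.
        Var[W] = n(n+1)(2n+1)/24 - sum(t^3-t)/48 = 3036/24 - 24/48 = 126.
        z = (W - E[W]) / sqrt(Var[W]) = (32.5 - 33) / 11.2250 = -0.0445.
        Two-sided p = 2*Phi(z) = 0.964471.
Step 6: alpha = 0.05. fail to reject H0.

W+ = 32.5, W- = 33.5, W = min = 32.5, p = 0.964471, fail to reject H0.


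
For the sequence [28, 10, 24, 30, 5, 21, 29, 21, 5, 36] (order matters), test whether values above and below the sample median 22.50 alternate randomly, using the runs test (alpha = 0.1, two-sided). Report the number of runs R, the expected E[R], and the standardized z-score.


Step 1: Compute median = 22.50; label A = above, B = below.
Labels in order: ABAABBABBA  (n_A = 5, n_B = 5)
Step 2: Count runs R = 7.
Step 3: Under H0 (random ordering), E[R] = 2*n_A*n_B/(n_A+n_B) + 1 = 2*5*5/10 + 1 = 6.0000.
        Var[R] = 2*n_A*n_B*(2*n_A*n_B - n_A - n_B) / ((n_A+n_B)^2 * (n_A+n_B-1)) = 2000/900 = 2.2222.
        SD[R] = 1.4907.
Step 4: Continuity-corrected z = (R - 0.5 - E[R]) / SD[R] = (7 - 0.5 - 6.0000) / 1.4907 = 0.3354.
Step 5: Two-sided p-value via normal approximation = 2*(1 - Phi(|z|)) = 0.737316.
Step 6: alpha = 0.1. fail to reject H0.

R = 7, z = 0.3354, p = 0.737316, fail to reject H0.


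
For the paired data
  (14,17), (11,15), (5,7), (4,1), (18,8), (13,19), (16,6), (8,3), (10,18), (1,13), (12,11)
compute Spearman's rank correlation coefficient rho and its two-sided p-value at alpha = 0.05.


Step 1: Rank x and y separately (midranks; no ties here).
rank(x): 14->9, 11->6, 5->3, 4->2, 18->11, 13->8, 16->10, 8->4, 10->5, 1->1, 12->7
rank(y): 17->9, 15->8, 7->4, 1->1, 8->5, 19->11, 6->3, 3->2, 18->10, 13->7, 11->6
Step 2: d_i = R_x(i) - R_y(i); compute d_i^2.
  (9-9)^2=0, (6-8)^2=4, (3-4)^2=1, (2-1)^2=1, (11-5)^2=36, (8-11)^2=9, (10-3)^2=49, (4-2)^2=4, (5-10)^2=25, (1-7)^2=36, (7-6)^2=1
sum(d^2) = 166.
Step 3: rho = 1 - 6*166 / (11*(11^2 - 1)) = 1 - 996/1320 = 0.245455.
Step 4: Under H0, t = rho * sqrt((n-2)/(1-rho^2)) = 0.7596 ~ t(9).
Step 5: Two-sided p-value from the t-distribution with 9 df = 0.466922.
Step 6: alpha = 0.05. fail to reject H0.

rho = 0.2455, p = 0.466922, fail to reject H0 at alpha = 0.05.


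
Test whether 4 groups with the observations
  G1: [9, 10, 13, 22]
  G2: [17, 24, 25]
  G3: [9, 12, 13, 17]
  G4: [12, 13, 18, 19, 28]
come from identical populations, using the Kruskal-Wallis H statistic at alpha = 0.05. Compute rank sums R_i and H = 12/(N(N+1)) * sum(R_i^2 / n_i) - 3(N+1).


Step 1: Combine all N = 16 observations and assign midranks.
sorted (value, group, rank): (9,G1,1.5), (9,G3,1.5), (10,G1,3), (12,G3,4.5), (12,G4,4.5), (13,G1,7), (13,G3,7), (13,G4,7), (17,G2,9.5), (17,G3,9.5), (18,G4,11), (19,G4,12), (22,G1,13), (24,G2,14), (25,G2,15), (28,G4,16)
Step 2: Sum ranks within each group.
R_1 = 24.5 (n_1 = 4)
R_2 = 38.5 (n_2 = 3)
R_3 = 22.5 (n_3 = 4)
R_4 = 50.5 (n_4 = 5)
Step 3: H = 12/(N(N+1)) * sum(R_i^2/n_i) - 3(N+1)
     = 12/(16*17) * (24.5^2/4 + 38.5^2/3 + 22.5^2/4 + 50.5^2/5) - 3*17
     = 0.044118 * 1280.76 - 51
     = 5.504044.
Step 4: Ties present; correction factor C = 1 - 42/(16^3 - 16) = 0.989706. Corrected H = 5.504044 / 0.989706 = 5.561293.
Step 5: Under H0, H ~ chi^2(3); p-value = 0.135018.
Step 6: alpha = 0.05. fail to reject H0.

H = 5.5613, df = 3, p = 0.135018, fail to reject H0.


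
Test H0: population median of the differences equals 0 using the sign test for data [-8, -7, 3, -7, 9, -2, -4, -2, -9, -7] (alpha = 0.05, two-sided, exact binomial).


Step 1: Discard zero differences. Original n = 10; n_eff = number of nonzero differences = 10.
Nonzero differences (with sign): -8, -7, +3, -7, +9, -2, -4, -2, -9, -7
Step 2: Count signs: positive = 2, negative = 8.
Step 3: Under H0: P(positive) = 0.5, so the number of positives S ~ Bin(10, 0.5).
Step 4: Two-sided exact p-value = sum of Bin(10,0.5) probabilities at or below the observed probability = 0.109375.
Step 5: alpha = 0.05. fail to reject H0.

n_eff = 10, pos = 2, neg = 8, p = 0.109375, fail to reject H0.


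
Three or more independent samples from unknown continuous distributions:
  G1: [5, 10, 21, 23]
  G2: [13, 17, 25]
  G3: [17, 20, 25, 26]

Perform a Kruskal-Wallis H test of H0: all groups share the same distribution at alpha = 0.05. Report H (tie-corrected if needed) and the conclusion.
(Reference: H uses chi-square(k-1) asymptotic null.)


Step 1: Combine all N = 11 observations and assign midranks.
sorted (value, group, rank): (5,G1,1), (10,G1,2), (13,G2,3), (17,G2,4.5), (17,G3,4.5), (20,G3,6), (21,G1,7), (23,G1,8), (25,G2,9.5), (25,G3,9.5), (26,G3,11)
Step 2: Sum ranks within each group.
R_1 = 18 (n_1 = 4)
R_2 = 17 (n_2 = 3)
R_3 = 31 (n_3 = 4)
Step 3: H = 12/(N(N+1)) * sum(R_i^2/n_i) - 3(N+1)
     = 12/(11*12) * (18^2/4 + 17^2/3 + 31^2/4) - 3*12
     = 0.090909 * 417.583 - 36
     = 1.962121.
Step 4: Ties present; correction factor C = 1 - 12/(11^3 - 11) = 0.990909. Corrected H = 1.962121 / 0.990909 = 1.980122.
Step 5: Under H0, H ~ chi^2(2); p-value = 0.371554.
Step 6: alpha = 0.05. fail to reject H0.

H = 1.9801, df = 2, p = 0.371554, fail to reject H0.


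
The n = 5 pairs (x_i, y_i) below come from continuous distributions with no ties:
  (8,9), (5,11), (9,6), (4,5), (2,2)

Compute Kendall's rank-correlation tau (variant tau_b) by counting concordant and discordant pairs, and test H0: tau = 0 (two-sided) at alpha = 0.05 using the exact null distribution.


Step 1: Enumerate the 10 unordered pairs (i,j) with i<j and classify each by sign(x_j-x_i) * sign(y_j-y_i).
  (1,2):dx=-3,dy=+2->D; (1,3):dx=+1,dy=-3->D; (1,4):dx=-4,dy=-4->C; (1,5):dx=-6,dy=-7->C
  (2,3):dx=+4,dy=-5->D; (2,4):dx=-1,dy=-6->C; (2,5):dx=-3,dy=-9->C; (3,4):dx=-5,dy=-1->C
  (3,5):dx=-7,dy=-4->C; (4,5):dx=-2,dy=-3->C
Step 2: C = 7, D = 3, total pairs = 10.
Step 3: tau = (C - D)/(n(n-1)/2) = (7 - 3)/10 = 0.400000.
Step 4: Exact two-sided p-value (enumerate n! = 120 permutations of y under H0): p = 0.483333.
Step 5: alpha = 0.05. fail to reject H0.

tau_b = 0.4000 (C=7, D=3), p = 0.483333, fail to reject H0.


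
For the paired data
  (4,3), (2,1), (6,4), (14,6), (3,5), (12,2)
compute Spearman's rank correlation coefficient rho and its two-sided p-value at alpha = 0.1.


Step 1: Rank x and y separately (midranks; no ties here).
rank(x): 4->3, 2->1, 6->4, 14->6, 3->2, 12->5
rank(y): 3->3, 1->1, 4->4, 6->6, 5->5, 2->2
Step 2: d_i = R_x(i) - R_y(i); compute d_i^2.
  (3-3)^2=0, (1-1)^2=0, (4-4)^2=0, (6-6)^2=0, (2-5)^2=9, (5-2)^2=9
sum(d^2) = 18.
Step 3: rho = 1 - 6*18 / (6*(6^2 - 1)) = 1 - 108/210 = 0.485714.
Step 4: Under H0, t = rho * sqrt((n-2)/(1-rho^2)) = 1.1113 ~ t(4).
Step 5: Two-sided p-value from the t-distribution with 4 df = 0.328723.
Step 6: alpha = 0.1. fail to reject H0.

rho = 0.4857, p = 0.328723, fail to reject H0 at alpha = 0.1.


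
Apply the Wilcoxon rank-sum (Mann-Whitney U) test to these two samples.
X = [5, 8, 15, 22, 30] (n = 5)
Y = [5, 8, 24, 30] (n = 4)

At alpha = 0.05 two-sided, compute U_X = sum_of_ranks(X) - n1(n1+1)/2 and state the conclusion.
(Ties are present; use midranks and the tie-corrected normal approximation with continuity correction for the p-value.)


Step 1: Combine and sort all 9 observations; assign midranks.
sorted (value, group): (5,X), (5,Y), (8,X), (8,Y), (15,X), (22,X), (24,Y), (30,X), (30,Y)
ranks: 5->1.5, 5->1.5, 8->3.5, 8->3.5, 15->5, 22->6, 24->7, 30->8.5, 30->8.5
Step 2: Rank sum for X: R1 = 1.5 + 3.5 + 5 + 6 + 8.5 = 24.5.
Step 3: U_X = R1 - n1(n1+1)/2 = 24.5 - 5*6/2 = 24.5 - 15 = 9.5.
       U_Y = n1*n2 - U_X = 20 - 9.5 = 10.5.
Step 4: Ties are present, so use the tie-corrected normal approximation (with continuity correction) for the p-value.
Step 5: p-value = 1.000000; compare to alpha = 0.05. fail to reject H0.

U_X = 9.5, p = 1.000000, fail to reject H0 at alpha = 0.05.


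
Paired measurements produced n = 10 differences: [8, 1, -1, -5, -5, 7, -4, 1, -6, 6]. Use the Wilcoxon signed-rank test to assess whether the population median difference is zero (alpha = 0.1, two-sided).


Step 1: Drop any zero differences (none here) and take |d_i|.
|d| = [8, 1, 1, 5, 5, 7, 4, 1, 6, 6]
Step 2: Midrank |d_i| (ties get averaged ranks).
ranks: |8|->10, |1|->2, |1|->2, |5|->5.5, |5|->5.5, |7|->9, |4|->4, |1|->2, |6|->7.5, |6|->7.5
Step 3: Attach original signs; sum ranks with positive sign and with negative sign.
W+ = 10 + 2 + 9 + 2 + 7.5 = 30.5
W- = 2 + 5.5 + 5.5 + 4 + 7.5 = 24.5
(Check: W+ + W- = 55 should equal n(n+1)/2 = 55.)
Step 4: Test statistic W = min(W+, W-) = 24.5.
Step 5: Ties in |d|, so use the tie-corrected normal approximation.
        E[W] = n(n+1)/4 = 10*11/4 = 27.5.
        Tie groups: |d|=1 (t=3), |d|=5 (t=2), |d|=6 (t=2); sum(t^3 - t) = 36.
        Var[W] = n(n+1)(2n+1)/24 - sum(t^3-t)/48 = 2310/24 - 36/48 = 95.5.
        z = (W - E[W]) / sqrt(Var[W]) = (24.5 - 27.5) / 9.7724 = -0.3070.
        Two-sided p = 2*Phi(z) = 0.758853.
Step 6: alpha = 0.1. fail to reject H0.

W+ = 30.5, W- = 24.5, W = min = 24.5, p = 0.758853, fail to reject H0.


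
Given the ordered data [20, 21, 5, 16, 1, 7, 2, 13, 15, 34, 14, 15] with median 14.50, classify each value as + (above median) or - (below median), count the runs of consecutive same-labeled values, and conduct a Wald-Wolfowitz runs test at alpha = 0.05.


Step 1: Compute median = 14.50; label A = above, B = below.
Labels in order: AABABBBBAABA  (n_A = 6, n_B = 6)
Step 2: Count runs R = 7.
Step 3: Under H0 (random ordering), E[R] = 2*n_A*n_B/(n_A+n_B) + 1 = 2*6*6/12 + 1 = 7.0000.
        Var[R] = 2*n_A*n_B*(2*n_A*n_B - n_A - n_B) / ((n_A+n_B)^2 * (n_A+n_B-1)) = 4320/1584 = 2.7273.
        SD[R] = 1.6514.
Step 4: R = E[R], so z = 0 with no continuity correction.
Step 5: Two-sided p-value via normal approximation = 2*(1 - Phi(|z|)) = 1.000000.
Step 6: alpha = 0.05. fail to reject H0.

R = 7, z = 0.0000, p = 1.000000, fail to reject H0.


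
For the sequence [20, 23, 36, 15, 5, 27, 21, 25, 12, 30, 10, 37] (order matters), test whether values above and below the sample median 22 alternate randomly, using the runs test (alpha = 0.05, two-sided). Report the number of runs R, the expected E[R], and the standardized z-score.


Step 1: Compute median = 22; label A = above, B = below.
Labels in order: BAABBABABABA  (n_A = 6, n_B = 6)
Step 2: Count runs R = 10.
Step 3: Under H0 (random ordering), E[R] = 2*n_A*n_B/(n_A+n_B) + 1 = 2*6*6/12 + 1 = 7.0000.
        Var[R] = 2*n_A*n_B*(2*n_A*n_B - n_A - n_B) / ((n_A+n_B)^2 * (n_A+n_B-1)) = 4320/1584 = 2.7273.
        SD[R] = 1.6514.
Step 4: Continuity-corrected z = (R - 0.5 - E[R]) / SD[R] = (10 - 0.5 - 7.0000) / 1.6514 = 1.5138.
Step 5: Two-sided p-value via normal approximation = 2*(1 - Phi(|z|)) = 0.130070.
Step 6: alpha = 0.05. fail to reject H0.

R = 10, z = 1.5138, p = 0.130070, fail to reject H0.


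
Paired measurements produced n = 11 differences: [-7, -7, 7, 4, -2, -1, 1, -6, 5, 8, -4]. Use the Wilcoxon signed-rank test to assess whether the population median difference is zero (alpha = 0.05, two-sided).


Step 1: Drop any zero differences (none here) and take |d_i|.
|d| = [7, 7, 7, 4, 2, 1, 1, 6, 5, 8, 4]
Step 2: Midrank |d_i| (ties get averaged ranks).
ranks: |7|->9, |7|->9, |7|->9, |4|->4.5, |2|->3, |1|->1.5, |1|->1.5, |6|->7, |5|->6, |8|->11, |4|->4.5
Step 3: Attach original signs; sum ranks with positive sign and with negative sign.
W+ = 9 + 4.5 + 1.5 + 6 + 11 = 32
W- = 9 + 9 + 3 + 1.5 + 7 + 4.5 = 34
(Check: W+ + W- = 66 should equal n(n+1)/2 = 66.)
Step 4: Test statistic W = min(W+, W-) = 32.
Step 5: Ties in |d|, so use the tie-corrected normal approximation.
        E[W] = n(n+1)/4 = 11*12/4 = 33.
        Tie groups: |d|=1 (t=2), |d|=4 (t=2), |d|=7 (t=3); sum(t^3 - t) = 36.
        Var[W] = n(n+1)(2n+1)/24 - sum(t^3-t)/48 = 3036/24 - 36/48 = 125.75.
        z = (W - E[W]) / sqrt(Var[W]) = (32 - 33) / 11.2138 = -0.0892.
        Two-sided p = 2*Phi(z) = 0.928942.
Step 6: alpha = 0.05. fail to reject H0.

W+ = 32, W- = 34, W = min = 32, p = 0.928942, fail to reject H0.


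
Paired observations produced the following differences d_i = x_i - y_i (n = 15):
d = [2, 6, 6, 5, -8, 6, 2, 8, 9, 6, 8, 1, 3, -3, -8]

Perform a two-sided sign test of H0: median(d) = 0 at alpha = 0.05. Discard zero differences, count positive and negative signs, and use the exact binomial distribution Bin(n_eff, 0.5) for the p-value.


Step 1: Discard zero differences. Original n = 15; n_eff = number of nonzero differences = 15.
Nonzero differences (with sign): +2, +6, +6, +5, -8, +6, +2, +8, +9, +6, +8, +1, +3, -3, -8
Step 2: Count signs: positive = 12, negative = 3.
Step 3: Under H0: P(positive) = 0.5, so the number of positives S ~ Bin(15, 0.5).
Step 4: Two-sided exact p-value = sum of Bin(15,0.5) probabilities at or below the observed probability = 0.035156.
Step 5: alpha = 0.05. reject H0.

n_eff = 15, pos = 12, neg = 3, p = 0.035156, reject H0.


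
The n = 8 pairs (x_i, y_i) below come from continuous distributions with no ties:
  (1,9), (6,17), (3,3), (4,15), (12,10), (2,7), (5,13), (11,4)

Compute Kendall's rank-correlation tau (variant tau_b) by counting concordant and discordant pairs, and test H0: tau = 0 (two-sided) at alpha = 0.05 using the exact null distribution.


Step 1: Enumerate the 28 unordered pairs (i,j) with i<j and classify each by sign(x_j-x_i) * sign(y_j-y_i).
  (1,2):dx=+5,dy=+8->C; (1,3):dx=+2,dy=-6->D; (1,4):dx=+3,dy=+6->C; (1,5):dx=+11,dy=+1->C
  (1,6):dx=+1,dy=-2->D; (1,7):dx=+4,dy=+4->C; (1,8):dx=+10,dy=-5->D; (2,3):dx=-3,dy=-14->C
  (2,4):dx=-2,dy=-2->C; (2,5):dx=+6,dy=-7->D; (2,6):dx=-4,dy=-10->C; (2,7):dx=-1,dy=-4->C
  (2,8):dx=+5,dy=-13->D; (3,4):dx=+1,dy=+12->C; (3,5):dx=+9,dy=+7->C; (3,6):dx=-1,dy=+4->D
  (3,7):dx=+2,dy=+10->C; (3,8):dx=+8,dy=+1->C; (4,5):dx=+8,dy=-5->D; (4,6):dx=-2,dy=-8->C
  (4,7):dx=+1,dy=-2->D; (4,8):dx=+7,dy=-11->D; (5,6):dx=-10,dy=-3->C; (5,7):dx=-7,dy=+3->D
  (5,8):dx=-1,dy=-6->C; (6,7):dx=+3,dy=+6->C; (6,8):dx=+9,dy=-3->D; (7,8):dx=+6,dy=-9->D
Step 2: C = 16, D = 12, total pairs = 28.
Step 3: tau = (C - D)/(n(n-1)/2) = (16 - 12)/28 = 0.142857.
Step 4: Exact two-sided p-value (enumerate n! = 40320 permutations of y under H0): p = 0.719544.
Step 5: alpha = 0.05. fail to reject H0.

tau_b = 0.1429 (C=16, D=12), p = 0.719544, fail to reject H0.


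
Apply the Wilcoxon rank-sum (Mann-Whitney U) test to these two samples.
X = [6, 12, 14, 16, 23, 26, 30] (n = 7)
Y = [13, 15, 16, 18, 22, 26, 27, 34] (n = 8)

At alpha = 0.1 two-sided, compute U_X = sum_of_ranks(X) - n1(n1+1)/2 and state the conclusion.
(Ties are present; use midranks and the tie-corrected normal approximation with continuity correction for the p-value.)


Step 1: Combine and sort all 15 observations; assign midranks.
sorted (value, group): (6,X), (12,X), (13,Y), (14,X), (15,Y), (16,X), (16,Y), (18,Y), (22,Y), (23,X), (26,X), (26,Y), (27,Y), (30,X), (34,Y)
ranks: 6->1, 12->2, 13->3, 14->4, 15->5, 16->6.5, 16->6.5, 18->8, 22->9, 23->10, 26->11.5, 26->11.5, 27->13, 30->14, 34->15
Step 2: Rank sum for X: R1 = 1 + 2 + 4 + 6.5 + 10 + 11.5 + 14 = 49.
Step 3: U_X = R1 - n1(n1+1)/2 = 49 - 7*8/2 = 49 - 28 = 21.
       U_Y = n1*n2 - U_X = 56 - 21 = 35.
Step 4: Ties are present, so use the tie-corrected normal approximation (with continuity correction) for the p-value.
Step 5: p-value = 0.451104; compare to alpha = 0.1. fail to reject H0.

U_X = 21, p = 0.451104, fail to reject H0 at alpha = 0.1.
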